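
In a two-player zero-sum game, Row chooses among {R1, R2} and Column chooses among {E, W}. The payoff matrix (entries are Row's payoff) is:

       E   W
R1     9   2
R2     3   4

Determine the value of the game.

15/4

Row minima: R1 → 2, R2 → 3; maximin = 3.
Column maxima: E → 9, W → 4; minimax = 4.
3 ≠ 4, so there is no saddle point; optimal play is mixed.
Let Row play R1 with probability p. Expected payoff against E: 9p + 3(1−p) = 6p + 3; against W: 2p + 4(1−p) = −2p + 4.
Setting these equal: 6p + 3 = −2p + 4 ⇒ 8p = 1 ⇒ p = 1/8, and the value is (6)·(1/8) + 3 = 15/4.
For Column: with q = P(E), equating R1's and R2's payoffs gives 7q + 2 = −q + 4 ⇒ q = 1/4.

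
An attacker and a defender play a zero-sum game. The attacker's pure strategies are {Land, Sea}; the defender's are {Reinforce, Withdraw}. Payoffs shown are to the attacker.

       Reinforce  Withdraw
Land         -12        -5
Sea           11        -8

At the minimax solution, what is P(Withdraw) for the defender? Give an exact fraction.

Row minima: Land → -12, Sea → -8; maximin = -8.
Column maxima: Reinforce → 11, Withdraw → -5; minimax = -5.
-8 ≠ -5, so there is no saddle point; optimal play is mixed.
Let the attacker play Land with probability p. Expected payoff against Reinforce: (-12)p + 11(1−p) = −23p + 11; against Withdraw: (-5)p + (-8)(1−p) = 3p − 8.
Setting these equal: −23p + 11 = 3p − 8 ⇒ −26p = -19 ⇒ p = 19/26, and the value is (-23)·(19/26) + 11 = -151/26.
For the defender: with q = P(Reinforce), equating Land's and Sea's payoffs gives −7q − 5 = 19q − 8 ⇒ q = 3/26.

23/26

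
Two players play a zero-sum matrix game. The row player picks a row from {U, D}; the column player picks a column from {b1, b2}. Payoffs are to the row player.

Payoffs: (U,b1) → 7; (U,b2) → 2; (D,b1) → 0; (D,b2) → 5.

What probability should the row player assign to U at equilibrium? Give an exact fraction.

Row minima: U → 2, D → 0; maximin = 2.
Column maxima: b1 → 7, b2 → 5; minimax = 5.
2 ≠ 5, so there is no saddle point; optimal play is mixed.
Let the row player play U with probability p. Expected payoff against b1: 7p + 0(1−p) = 7p; against b2: 2p + 5(1−p) = −3p + 5.
Setting these equal: 7p = −3p + 5 ⇒ 10p = 5 ⇒ p = 1/2, and the value is (7)·(1/2) = 7/2.
For the column player: with q = P(b1), equating U's and D's payoffs gives 5q + 2 = −5q + 5 ⇒ q = 3/10.

1/2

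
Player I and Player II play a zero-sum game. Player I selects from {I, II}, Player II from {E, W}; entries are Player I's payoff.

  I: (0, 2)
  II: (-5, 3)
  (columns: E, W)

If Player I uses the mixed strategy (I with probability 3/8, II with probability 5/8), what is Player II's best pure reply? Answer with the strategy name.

E

If Player II plays E, Player I's expected payoff is (3/8)·0 + (5/8)·(-5) = -25/8.
If Player II plays W, Player I's expected payoff is (3/8)·2 + (5/8)·3 = 21/8.
Player II minimizes Player I's payoff; the smallest is -25/8, so the best response is E.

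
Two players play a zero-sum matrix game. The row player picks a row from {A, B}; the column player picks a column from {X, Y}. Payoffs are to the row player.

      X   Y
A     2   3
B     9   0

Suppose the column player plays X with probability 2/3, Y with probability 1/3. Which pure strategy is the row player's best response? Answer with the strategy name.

Expected payoff of A: (2/3)·2 + (1/3)·3 = 7/3.
Expected payoff of B: (2/3)·9 + (1/3)·0 = 6.
The largest is 6, so the row player's best response is B.

B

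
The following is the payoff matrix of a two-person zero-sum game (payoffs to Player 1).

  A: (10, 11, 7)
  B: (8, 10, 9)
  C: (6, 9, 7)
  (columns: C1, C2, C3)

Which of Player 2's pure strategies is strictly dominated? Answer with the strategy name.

C1 holds Player 1's payoff strictly below C2 in every row: 10 < 11, 8 < 10, 6 < 9.
So C2 is strictly dominated for Player 2.

C2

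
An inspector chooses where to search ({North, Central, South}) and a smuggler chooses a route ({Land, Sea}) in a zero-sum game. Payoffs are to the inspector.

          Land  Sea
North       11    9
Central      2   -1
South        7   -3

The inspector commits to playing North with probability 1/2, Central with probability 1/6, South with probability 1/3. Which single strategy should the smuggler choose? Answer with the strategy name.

Sea

If the smuggler plays Land, the inspector's expected payoff is (1/2)·11 + (1/6)·2 + (1/3)·7 = 49/6.
If the smuggler plays Sea, the inspector's expected payoff is (1/2)·9 + (1/6)·(-1) + (1/3)·(-3) = 10/3.
The smuggler minimizes the inspector's payoff; the smallest is 10/3, so the best response is Sea.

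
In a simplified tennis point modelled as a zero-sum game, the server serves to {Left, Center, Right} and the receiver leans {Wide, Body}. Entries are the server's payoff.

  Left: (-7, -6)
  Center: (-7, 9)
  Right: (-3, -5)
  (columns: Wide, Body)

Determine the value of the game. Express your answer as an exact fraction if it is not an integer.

-31/9

Row minima: Left → -7, Center → -7, Right → -5; maximin = -5.
Column maxima: Wide → -3, Body → 9; minimax = -3.
-5 ≠ -3, so there is no saddle point; optimal play is mixed.
Left is strictly dominated by Right, so the server never plays it.
On the remaining 2×2 (Center, Right vs Wide, Body):
Let the server play Center with probability p. Expected payoff against Wide: (-7)p + (-3)(1−p) = −4p − 3; against Body: 9p + (-5)(1−p) = 14p − 5.
Setting these equal: −4p − 3 = 14p − 5 ⇒ −18p = -2 ⇒ p = 1/9, and the value is (-4)·(1/9) − 3 = -31/9.
For the receiver: with q = P(Wide), equating Center's and Right's payoffs gives −16q + 9 = 2q − 5 ⇒ q = 7/9.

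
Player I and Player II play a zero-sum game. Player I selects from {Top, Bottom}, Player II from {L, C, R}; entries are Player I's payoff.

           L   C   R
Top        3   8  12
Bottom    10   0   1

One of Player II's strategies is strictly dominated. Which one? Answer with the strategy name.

C holds Player I's payoff strictly below R in every row: 8 < 12, 0 < 1.
So R is strictly dominated for Player II.

R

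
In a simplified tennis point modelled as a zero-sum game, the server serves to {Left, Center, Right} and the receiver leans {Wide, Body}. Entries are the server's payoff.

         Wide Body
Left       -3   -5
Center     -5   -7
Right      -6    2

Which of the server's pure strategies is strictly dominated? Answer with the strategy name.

Left gives a strictly higher payoff than Center against every column: -3 > -5, -5 > -7.
So Center is strictly dominated and the server never plays it.

Center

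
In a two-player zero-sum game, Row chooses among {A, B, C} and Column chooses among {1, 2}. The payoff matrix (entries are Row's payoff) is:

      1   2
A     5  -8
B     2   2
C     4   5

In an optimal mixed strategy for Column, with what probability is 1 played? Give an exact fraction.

Row minima: A → -8, B → 2, C → 4; maximin = 4.
Column maxima: 1 → 5, 2 → 5; minimax = 5.
4 ≠ 5, so there is no saddle point; optimal play is mixed.
B is strictly dominated by C, so Row never plays it.
On the remaining 2×2 (A, C vs 1, 2):
Let Row play A with probability p. Expected payoff against 1: 5p + 4(1−p) = p + 4; against 2: (-8)p + 5(1−p) = −13p + 5.
Setting these equal: p + 4 = −13p + 5 ⇒ 14p = 1 ⇒ p = 1/14, and the value is (1)·(1/14) + 4 = 57/14.
For Column: with q = P(1), equating A's and C's payoffs gives 13q − 8 = −q + 5 ⇒ q = 13/14.

13/14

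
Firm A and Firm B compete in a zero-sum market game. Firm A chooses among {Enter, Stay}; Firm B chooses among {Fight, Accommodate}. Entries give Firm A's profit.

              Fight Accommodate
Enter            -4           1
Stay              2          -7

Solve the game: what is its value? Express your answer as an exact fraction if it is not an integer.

-13/7

Row minima: Enter → -4, Stay → -7; maximin = -4.
Column maxima: Fight → 2, Accommodate → 1; minimax = 1.
-4 ≠ 1, so there is no saddle point; optimal play is mixed.
Let Firm A play Enter with probability p. Expected payoff against Fight: (-4)p + 2(1−p) = −6p + 2; against Accommodate: 1p + (-7)(1−p) = 8p − 7.
Setting these equal: −6p + 2 = 8p − 7 ⇒ −14p = -9 ⇒ p = 9/14, and the value is (-6)·(9/14) + 2 = -13/7.
For Firm B: with q = P(Fight), equating Enter's and Stay's payoffs gives −5q + 1 = 9q − 7 ⇒ q = 4/7.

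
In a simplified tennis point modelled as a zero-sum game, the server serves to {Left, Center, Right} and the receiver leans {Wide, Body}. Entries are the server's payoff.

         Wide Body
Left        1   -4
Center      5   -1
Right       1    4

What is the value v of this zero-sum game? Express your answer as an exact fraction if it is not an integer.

7/3

Row minima: Left → -4, Center → -1, Right → 1; maximin = 1.
Column maxima: Wide → 5, Body → 4; minimax = 4.
1 ≠ 4, so there is no saddle point; optimal play is mixed.
Left is strictly dominated by Center, so the server never plays it.
On the remaining 2×2 (Center, Right vs Wide, Body):
Let the server play Center with probability p. Expected payoff against Wide: 5p + 1(1−p) = 4p + 1; against Body: (-1)p + 4(1−p) = −5p + 4.
Setting these equal: 4p + 1 = −5p + 4 ⇒ 9p = 3 ⇒ p = 1/3, and the value is (4)·(1/3) + 1 = 7/3.
For the receiver: with q = P(Wide), equating Center's and Right's payoffs gives 6q − 1 = −3q + 4 ⇒ q = 5/9.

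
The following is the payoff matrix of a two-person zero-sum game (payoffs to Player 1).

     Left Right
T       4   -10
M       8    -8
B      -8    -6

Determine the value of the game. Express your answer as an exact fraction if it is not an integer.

-56/9

Row minima: T → -10, M → -8, B → -8; maximin = -8.
Column maxima: Left → 8, Right → -6; minimax = -6.
-8 ≠ -6, so there is no saddle point; optimal play is mixed.
T is strictly dominated by M, so Player 1 never plays it.
On the remaining 2×2 (M, B vs Left, Right):
Let Player 1 play M with probability p. Expected payoff against Left: 8p + (-8)(1−p) = 16p − 8; against Right: (-8)p + (-6)(1−p) = −2p − 6.
Setting these equal: 16p − 8 = −2p − 6 ⇒ 18p = 2 ⇒ p = 1/9, and the value is (16)·(1/9) − 8 = -56/9.
For Player 2: with q = P(Left), equating M's and B's payoffs gives 16q − 8 = −2q − 6 ⇒ q = 1/9.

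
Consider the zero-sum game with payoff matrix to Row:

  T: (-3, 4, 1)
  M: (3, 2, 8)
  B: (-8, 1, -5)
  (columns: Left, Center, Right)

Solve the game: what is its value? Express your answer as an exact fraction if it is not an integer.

Row minima: T → -3, M → 2, B → -8; maximin = 2.
Column maxima: Left → 3, Center → 4, Right → 8; minimax = 3.
2 ≠ 3, so there is no saddle point; optimal play is mixed.
B is strictly dominated by T, so Row never plays it.
Right is strictly dominated by Left (it gives Row strictly more in every row), so Column never plays it.
On the remaining 2×2 (T, M vs Left, Center):
Let Row play T with probability p. Expected payoff against Left: (-3)p + 3(1−p) = −6p + 3; against Center: 4p + 2(1−p) = 2p + 2.
Setting these equal: −6p + 3 = 2p + 2 ⇒ −8p = -1 ⇒ p = 1/8, and the value is (-6)·(1/8) + 3 = 9/4.
For Column: with q = P(Left), equating T's and M's payoffs gives −7q + 4 = q + 2 ⇒ q = 1/4.

9/4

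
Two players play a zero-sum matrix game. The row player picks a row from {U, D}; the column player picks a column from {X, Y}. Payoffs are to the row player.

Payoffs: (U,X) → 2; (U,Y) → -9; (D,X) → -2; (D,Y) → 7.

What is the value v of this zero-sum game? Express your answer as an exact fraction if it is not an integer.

-1/5

Row minima: U → -9, D → -2; maximin = -2.
Column maxima: X → 2, Y → 7; minimax = 2.
-2 ≠ 2, so there is no saddle point; optimal play is mixed.
Let the row player play U with probability p. Expected payoff against X: 2p + (-2)(1−p) = 4p − 2; against Y: (-9)p + 7(1−p) = −16p + 7.
Setting these equal: 4p − 2 = −16p + 7 ⇒ 20p = 9 ⇒ p = 9/20, and the value is (4)·(9/20) − 2 = -1/5.
For the column player: with q = P(X), equating U's and D's payoffs gives 11q − 9 = −9q + 7 ⇒ q = 4/5.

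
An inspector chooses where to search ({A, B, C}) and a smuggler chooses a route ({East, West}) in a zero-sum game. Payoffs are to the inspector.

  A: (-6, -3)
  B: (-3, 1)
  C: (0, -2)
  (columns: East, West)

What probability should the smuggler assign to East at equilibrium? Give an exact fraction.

1/2

Row minima: A → -6, B → -3, C → -2; maximin = -2.
Column maxima: East → 0, West → 1; minimax = 0.
-2 ≠ 0, so there is no saddle point; optimal play is mixed.
A is strictly dominated by B, so the inspector never plays it.
On the remaining 2×2 (B, C vs East, West):
Let the inspector play B with probability p. Expected payoff against East: (-3)p + 0(1−p) = −3p; against West: 1p + (-2)(1−p) = 3p − 2.
Setting these equal: −3p = 3p − 2 ⇒ −6p = -2 ⇒ p = 1/3, and the value is (-3)·(1/3) = -1.
For the smuggler: with q = P(East), equating B's and C's payoffs gives −4q + 1 = 2q − 2 ⇒ q = 1/2.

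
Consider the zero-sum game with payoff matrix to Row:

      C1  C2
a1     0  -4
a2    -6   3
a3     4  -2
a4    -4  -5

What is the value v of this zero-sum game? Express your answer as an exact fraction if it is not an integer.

0

Row minima: a1 → -4, a2 → -6, a3 → -2, a4 → -5; maximin = -2.
Column maxima: C1 → 4, C2 → 3; minimax = 3.
-2 ≠ 3, so there is no saddle point; optimal play is mixed.
a1 is strictly dominated by a3, so Row never plays it.
a4 is strictly dominated by a3, so Row never plays it.
On the remaining 2×2 (a2, a3 vs C1, C2):
Let Row play a2 with probability p. Expected payoff against C1: (-6)p + 4(1−p) = −10p + 4; against C2: 3p + (-2)(1−p) = 5p − 2.
Setting these equal: −10p + 4 = 5p − 2 ⇒ −15p = -6 ⇒ p = 2/5, and the value is (-10)·(2/5) + 4 = 0.
For Column: with q = P(C1), equating a2's and a3's payoffs gives −9q + 3 = 6q − 2 ⇒ q = 1/3.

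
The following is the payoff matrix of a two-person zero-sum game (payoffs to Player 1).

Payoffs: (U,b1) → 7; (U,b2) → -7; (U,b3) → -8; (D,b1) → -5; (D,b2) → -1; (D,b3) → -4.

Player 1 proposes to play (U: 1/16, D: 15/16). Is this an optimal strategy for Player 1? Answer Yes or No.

Yes

Against b1 this mix gives (1/16)·7 + (15/16)·(-5) = -17/4.
Against b2 this mix gives (1/16)·(-7) + (15/16)·(-1) = -11/8.
Against b3 this mix gives (1/16)·(-8) + (15/16)·(-4) = -17/4.
All of Player 2's active replies (b1, b3) yield -17/4, and no column does worse for Player 1. The mix makes Player 2 indifferent and guarantees -17/4, so it is optimal.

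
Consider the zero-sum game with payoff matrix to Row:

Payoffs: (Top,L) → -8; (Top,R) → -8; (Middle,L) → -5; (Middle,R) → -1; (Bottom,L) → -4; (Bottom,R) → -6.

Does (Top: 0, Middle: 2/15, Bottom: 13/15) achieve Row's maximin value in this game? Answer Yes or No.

No

Against L this mix gives (2/15)·(-5) + (13/15)·(-4) = -62/15.
Against R this mix gives (2/15)·(-1) + (13/15)·(-6) = -16/3.
Column will play R, holding Row to -16/3. Shifting weight toward the row that does better against R would raise this floor (the equalizing mix achieves -13/3 against both R and L), so the proposed strategy is not optimal.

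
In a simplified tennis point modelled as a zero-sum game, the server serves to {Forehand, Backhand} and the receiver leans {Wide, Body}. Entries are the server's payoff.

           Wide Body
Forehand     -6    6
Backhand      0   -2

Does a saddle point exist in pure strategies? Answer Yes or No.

No

Row minima: Forehand → -6, Backhand → -2; maximin = -2.
Column maxima: Wide → 0, Body → 6; minimax = 0.
-2 ≠ 0, so no pure-strategy equilibrium exists.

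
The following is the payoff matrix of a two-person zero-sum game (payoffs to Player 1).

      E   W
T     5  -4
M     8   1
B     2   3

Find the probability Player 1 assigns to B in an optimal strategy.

Row minima: T → -4, M → 1, B → 2; maximin = 2.
Column maxima: E → 8, W → 3; minimax = 3.
2 ≠ 3, so there is no saddle point; optimal play is mixed.
T is strictly dominated by M, so Player 1 never plays it.
On the remaining 2×2 (M, B vs E, W):
Let Player 1 play M with probability p. Expected payoff against E: 8p + 2(1−p) = 6p + 2; against W: 1p + 3(1−p) = −2p + 3.
Setting these equal: 6p + 2 = −2p + 3 ⇒ 8p = 1 ⇒ p = 1/8, and the value is (6)·(1/8) + 2 = 11/4.
For Player 2: with q = P(E), equating M's and B's payoffs gives 7q + 1 = −q + 3 ⇒ q = 1/4.

7/8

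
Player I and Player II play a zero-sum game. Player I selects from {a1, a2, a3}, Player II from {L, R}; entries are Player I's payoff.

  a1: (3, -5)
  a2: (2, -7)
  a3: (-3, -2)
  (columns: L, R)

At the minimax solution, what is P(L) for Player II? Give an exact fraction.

1/3

Row minima: a1 → -5, a2 → -7, a3 → -3; maximin = -3.
Column maxima: L → 3, R → -2; minimax = -2.
-3 ≠ -2, so there is no saddle point; optimal play is mixed.
a2 is strictly dominated by a1, so Player I never plays it.
On the remaining 2×2 (a1, a3 vs L, R):
Let Player I play a1 with probability p. Expected payoff against L: 3p + (-3)(1−p) = 6p − 3; against R: (-5)p + (-2)(1−p) = −3p − 2.
Setting these equal: 6p − 3 = −3p − 2 ⇒ 9p = 1 ⇒ p = 1/9, and the value is (6)·(1/9) − 3 = -7/3.
For Player II: with q = P(L), equating a1's and a3's payoffs gives 8q − 5 = −q − 2 ⇒ q = 1/3.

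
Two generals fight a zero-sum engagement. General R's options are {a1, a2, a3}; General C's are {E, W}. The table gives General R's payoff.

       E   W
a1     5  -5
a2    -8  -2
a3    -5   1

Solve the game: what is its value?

-5/4

Row minima: a1 → -5, a2 → -8, a3 → -5; maximin = -5.
Column maxima: E → 5, W → 1; minimax = 1.
-5 ≠ 1, so there is no saddle point; optimal play is mixed.
a2 is strictly dominated by a3, so General R never plays it.
On the remaining 2×2 (a1, a3 vs E, W):
Let General R play a1 with probability p. Expected payoff against E: 5p + (-5)(1−p) = 10p − 5; against W: (-5)p + 1(1−p) = −6p + 1.
Setting these equal: 10p − 5 = −6p + 1 ⇒ 16p = 6 ⇒ p = 3/8, and the value is (10)·(3/8) − 5 = -5/4.
For General C: with q = P(E), equating a1's and a3's payoffs gives 10q − 5 = −6q + 1 ⇒ q = 3/8.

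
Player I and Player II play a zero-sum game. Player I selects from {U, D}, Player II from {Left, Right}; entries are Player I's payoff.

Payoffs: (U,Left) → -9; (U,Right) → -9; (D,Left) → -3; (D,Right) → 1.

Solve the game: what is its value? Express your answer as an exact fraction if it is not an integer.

Row minima: U → -9, D → -3; maximin = -3.
Column maxima: Left → -3, Right → 1; minimax = -3.
Since maximin = minimax = -3, there is a saddle point and the value is -3.

-3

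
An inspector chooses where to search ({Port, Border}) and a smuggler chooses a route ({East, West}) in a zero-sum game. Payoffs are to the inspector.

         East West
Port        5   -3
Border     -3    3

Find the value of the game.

Row minima: Port → -3, Border → -3; maximin = -3.
Column maxima: East → 5, West → 3; minimax = 3.
-3 ≠ 3, so there is no saddle point; optimal play is mixed.
Let the inspector play Port with probability p. Expected payoff against East: 5p + (-3)(1−p) = 8p − 3; against West: (-3)p + 3(1−p) = −6p + 3.
Setting these equal: 8p − 3 = −6p + 3 ⇒ 14p = 6 ⇒ p = 3/7, and the value is (8)·(3/7) − 3 = 3/7.
For the smuggler: with q = P(East), equating Port's and Border's payoffs gives 8q − 3 = −6q + 3 ⇒ q = 3/7.

3/7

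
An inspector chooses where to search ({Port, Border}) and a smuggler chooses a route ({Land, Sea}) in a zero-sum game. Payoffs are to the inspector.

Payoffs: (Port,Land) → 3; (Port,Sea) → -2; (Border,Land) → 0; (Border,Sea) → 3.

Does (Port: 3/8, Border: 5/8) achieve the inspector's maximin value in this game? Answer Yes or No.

Yes

Against Land this mix gives (3/8)·3 + (5/8)·0 = 9/8.
Against Sea this mix gives (3/8)·(-2) + (5/8)·3 = 9/8.
All of the smuggler's active replies (Land, Sea) yield 9/8, and no column does worse for the inspector. The mix makes the smuggler indifferent and guarantees 9/8, so it is optimal.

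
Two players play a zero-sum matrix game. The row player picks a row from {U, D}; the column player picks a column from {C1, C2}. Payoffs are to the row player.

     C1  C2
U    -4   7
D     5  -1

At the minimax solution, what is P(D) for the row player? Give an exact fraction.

11/17

Row minima: U → -4, D → -1; maximin = -1.
Column maxima: C1 → 5, C2 → 7; minimax = 5.
-1 ≠ 5, so there is no saddle point; optimal play is mixed.
Let the row player play U with probability p. Expected payoff against C1: (-4)p + 5(1−p) = −9p + 5; against C2: 7p + (-1)(1−p) = 8p − 1.
Setting these equal: −9p + 5 = 8p − 1 ⇒ −17p = -6 ⇒ p = 6/17, and the value is (-9)·(6/17) + 5 = 31/17.
For the column player: with q = P(C1), equating U's and D's payoffs gives −11q + 7 = 6q − 1 ⇒ q = 8/17.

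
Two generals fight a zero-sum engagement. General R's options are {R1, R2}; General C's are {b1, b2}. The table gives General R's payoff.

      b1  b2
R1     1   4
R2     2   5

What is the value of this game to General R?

2

Row minima: R1 → 1, R2 → 2; maximin = 2.
Column maxima: b1 → 2, b2 → 5; minimax = 2.
Since maximin = minimax = 2, there is a saddle point and the value is 2.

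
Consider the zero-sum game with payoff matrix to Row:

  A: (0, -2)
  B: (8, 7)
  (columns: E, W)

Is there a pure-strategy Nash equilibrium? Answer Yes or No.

Row minima: A → -2, B → 7; maximin = 7.
Column maxima: E → 8, W → 7; minimax = 7.
maximin = minimax = 7, so a saddle point exists.

Yes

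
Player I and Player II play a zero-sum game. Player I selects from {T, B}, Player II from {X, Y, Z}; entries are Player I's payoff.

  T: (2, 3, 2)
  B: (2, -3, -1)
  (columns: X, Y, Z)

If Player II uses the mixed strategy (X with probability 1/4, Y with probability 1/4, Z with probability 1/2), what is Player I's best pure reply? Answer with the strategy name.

Expected payoff of T: (1/4)·2 + (1/4)·3 + (1/2)·2 = 9/4.
Expected payoff of B: (1/4)·2 + (1/4)·(-3) + (1/2)·(-1) = -3/4.
The largest is 9/4, so Player I's best response is T.

T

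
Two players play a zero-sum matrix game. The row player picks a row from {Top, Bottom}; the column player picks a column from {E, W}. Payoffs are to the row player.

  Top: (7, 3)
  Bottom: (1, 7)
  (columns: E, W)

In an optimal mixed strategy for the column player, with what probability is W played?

Row minima: Top → 3, Bottom → 1; maximin = 3.
Column maxima: E → 7, W → 7; minimax = 7.
3 ≠ 7, so there is no saddle point; optimal play is mixed.
Let the row player play Top with probability p. Expected payoff against E: 7p + 1(1−p) = 6p + 1; against W: 3p + 7(1−p) = −4p + 7.
Setting these equal: 6p + 1 = −4p + 7 ⇒ 10p = 6 ⇒ p = 3/5, and the value is (6)·(3/5) + 1 = 23/5.
For the column player: with q = P(E), equating Top's and Bottom's payoffs gives 4q + 3 = −6q + 7 ⇒ q = 2/5.

3/5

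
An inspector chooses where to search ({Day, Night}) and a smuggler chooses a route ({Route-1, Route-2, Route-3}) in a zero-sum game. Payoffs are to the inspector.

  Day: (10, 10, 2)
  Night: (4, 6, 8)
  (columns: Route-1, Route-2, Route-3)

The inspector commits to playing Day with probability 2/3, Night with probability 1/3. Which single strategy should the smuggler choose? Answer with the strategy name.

Route-3

If the smuggler plays Route-1, the inspector's expected payoff is (2/3)·10 + (1/3)·4 = 8.
If the smuggler plays Route-2, the inspector's expected payoff is (2/3)·10 + (1/3)·6 = 26/3.
If the smuggler plays Route-3, the inspector's expected payoff is (2/3)·2 + (1/3)·8 = 4.
The smuggler minimizes the inspector's payoff; the smallest is 4, so the best response is Route-3.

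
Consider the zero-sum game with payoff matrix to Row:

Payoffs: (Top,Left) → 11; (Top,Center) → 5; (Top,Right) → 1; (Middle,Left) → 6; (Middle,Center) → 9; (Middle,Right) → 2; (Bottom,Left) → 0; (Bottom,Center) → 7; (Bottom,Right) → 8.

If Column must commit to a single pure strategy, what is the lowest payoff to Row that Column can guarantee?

Column maxima: Left → 11, Center → 9, Right → 8.
The smallest of these is 8.

8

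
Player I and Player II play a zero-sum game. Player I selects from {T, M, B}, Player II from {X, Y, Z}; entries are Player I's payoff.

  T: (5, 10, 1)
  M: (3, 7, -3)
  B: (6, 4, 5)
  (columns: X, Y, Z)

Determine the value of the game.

23/5

Row minima: T → 1, M → -3, B → 4; maximin = 4.
Column maxima: X → 6, Y → 10, Z → 5; minimax = 5.
4 ≠ 5, so there is no saddle point; optimal play is mixed.
M is strictly dominated by T, so Player I never plays it.
X is strictly dominated by Z (it gives Player I strictly more in every row), so Player II never plays it.
On the remaining 2×2 (T, B vs Y, Z):
Let Player I play T with probability p. Expected payoff against Y: 10p + 4(1−p) = 6p + 4; against Z: 1p + 5(1−p) = −4p + 5.
Setting these equal: 6p + 4 = −4p + 5 ⇒ 10p = 1 ⇒ p = 1/10, and the value is (6)·(1/10) + 4 = 23/5.
For Player II: with q = P(Y), equating T's and B's payoffs gives 9q + 1 = −q + 5 ⇒ q = 2/5.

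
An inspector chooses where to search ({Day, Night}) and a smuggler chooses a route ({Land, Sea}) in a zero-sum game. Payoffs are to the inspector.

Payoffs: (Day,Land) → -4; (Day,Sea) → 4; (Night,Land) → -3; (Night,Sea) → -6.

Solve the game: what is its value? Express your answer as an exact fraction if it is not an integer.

Row minima: Day → -4, Night → -6; maximin = -4.
Column maxima: Land → -3, Sea → 4; minimax = -3.
-4 ≠ -3, so there is no saddle point; optimal play is mixed.
Let the inspector play Day with probability p. Expected payoff against Land: (-4)p + (-3)(1−p) = −p − 3; against Sea: 4p + (-6)(1−p) = 10p − 6.
Setting these equal: −p − 3 = 10p − 6 ⇒ −11p = -3 ⇒ p = 3/11, and the value is (-1)·(3/11) − 3 = -36/11.
For the smuggler: with q = P(Land), equating Day's and Night's payoffs gives −8q + 4 = 3q − 6 ⇒ q = 10/11.

-36/11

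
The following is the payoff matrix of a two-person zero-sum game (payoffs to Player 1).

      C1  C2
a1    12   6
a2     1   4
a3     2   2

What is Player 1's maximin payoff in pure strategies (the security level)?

Row minima: a1 → 6, a2 → 1, a3 → 2.
The best of these is 6.

6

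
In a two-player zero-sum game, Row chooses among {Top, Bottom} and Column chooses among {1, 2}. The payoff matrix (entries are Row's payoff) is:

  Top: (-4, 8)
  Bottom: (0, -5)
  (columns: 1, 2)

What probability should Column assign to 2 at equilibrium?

4/17

Row minima: Top → -4, Bottom → -5; maximin = -4.
Column maxima: 1 → 0, 2 → 8; minimax = 0.
-4 ≠ 0, so there is no saddle point; optimal play is mixed.
Let Row play Top with probability p. Expected payoff against 1: (-4)p + 0(1−p) = −4p; against 2: 8p + (-5)(1−p) = 13p − 5.
Setting these equal: −4p = 13p − 5 ⇒ −17p = -5 ⇒ p = 5/17, and the value is (-4)·(5/17) = -20/17.
For Column: with q = P(1), equating Top's and Bottom's payoffs gives −12q + 8 = 5q − 5 ⇒ q = 13/17.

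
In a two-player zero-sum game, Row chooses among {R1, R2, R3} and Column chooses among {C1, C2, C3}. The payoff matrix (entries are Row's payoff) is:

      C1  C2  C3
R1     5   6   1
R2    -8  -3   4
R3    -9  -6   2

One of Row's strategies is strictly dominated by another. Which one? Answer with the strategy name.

R2 gives a strictly higher payoff than R3 against every column: -8 > -9, -3 > -6, 4 > 2.
So R3 is strictly dominated and Row never plays it.

R3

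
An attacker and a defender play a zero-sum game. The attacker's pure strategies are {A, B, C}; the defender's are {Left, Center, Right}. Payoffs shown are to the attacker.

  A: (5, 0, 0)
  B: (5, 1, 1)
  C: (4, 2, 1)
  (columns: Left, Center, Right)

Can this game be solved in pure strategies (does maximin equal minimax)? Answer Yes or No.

Row minima: A → 0, B → 1, C → 1; maximin = 1.
Column maxima: Left → 5, Center → 2, Right → 1; minimax = 1.
maximin = minimax = 1, so a saddle point exists.

Yes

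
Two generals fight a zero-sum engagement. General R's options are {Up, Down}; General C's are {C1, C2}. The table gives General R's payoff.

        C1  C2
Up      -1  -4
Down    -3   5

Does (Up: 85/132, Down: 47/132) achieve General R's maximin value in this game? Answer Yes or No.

No

Against C1 this mix gives (85/132)·(-1) + (47/132)·(-3) = -113/66.
Against C2 this mix gives (85/132)·(-4) + (47/132)·5 = -35/44.
General C will play C1, holding General R to -113/66. Shifting weight toward the row that does better against C1 would raise this floor (the equalizing mix achieves -17/11 against both C1 and C2), so the proposed strategy is not optimal.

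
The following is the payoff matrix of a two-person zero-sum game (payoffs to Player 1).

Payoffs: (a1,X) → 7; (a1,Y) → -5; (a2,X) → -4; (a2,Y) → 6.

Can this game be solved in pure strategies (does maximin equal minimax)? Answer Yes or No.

Row minima: a1 → -5, a2 → -4; maximin = -4.
Column maxima: X → 7, Y → 6; minimax = 6.
-4 ≠ 6, so no pure-strategy equilibrium exists.

No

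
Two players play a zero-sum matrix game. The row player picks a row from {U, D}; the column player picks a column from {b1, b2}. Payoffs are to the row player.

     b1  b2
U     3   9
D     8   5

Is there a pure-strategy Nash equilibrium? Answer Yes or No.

No

Row minima: U → 3, D → 5; maximin = 5.
Column maxima: b1 → 8, b2 → 9; minimax = 8.
5 ≠ 8, so no pure-strategy equilibrium exists.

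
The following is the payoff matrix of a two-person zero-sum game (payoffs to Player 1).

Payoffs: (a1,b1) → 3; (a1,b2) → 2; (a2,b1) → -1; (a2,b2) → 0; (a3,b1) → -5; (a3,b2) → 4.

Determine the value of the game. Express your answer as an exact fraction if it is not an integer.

11/5

Row minima: a1 → 2, a2 → -1, a3 → -5; maximin = 2.
Column maxima: b1 → 3, b2 → 4; minimax = 3.
2 ≠ 3, so there is no saddle point; optimal play is mixed.
a2 is strictly dominated by a1, so Player 1 never plays it.
On the remaining 2×2 (a1, a3 vs b1, b2):
Let Player 1 play a1 with probability p. Expected payoff against b1: 3p + (-5)(1−p) = 8p − 5; against b2: 2p + 4(1−p) = −2p + 4.
Setting these equal: 8p − 5 = −2p + 4 ⇒ 10p = 9 ⇒ p = 9/10, and the value is (8)·(9/10) − 5 = 11/5.
For Player 2: with q = P(b1), equating a1's and a3's payoffs gives q + 2 = −9q + 4 ⇒ q = 1/5.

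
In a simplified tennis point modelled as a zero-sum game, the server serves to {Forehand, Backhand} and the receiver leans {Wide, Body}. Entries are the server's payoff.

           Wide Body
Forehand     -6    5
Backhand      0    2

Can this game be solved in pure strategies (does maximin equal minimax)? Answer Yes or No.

Yes

Row minima: Forehand → -6, Backhand → 0; maximin = 0.
Column maxima: Wide → 0, Body → 5; minimax = 0.
maximin = minimax = 0, so a saddle point exists.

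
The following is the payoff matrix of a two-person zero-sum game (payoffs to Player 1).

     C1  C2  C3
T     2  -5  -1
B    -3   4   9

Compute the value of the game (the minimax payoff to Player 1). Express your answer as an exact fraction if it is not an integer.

-1/2

Row minima: T → -5, B → -3; maximin = -3.
Column maxima: C1 → 2, C2 → 4, C3 → 9; minimax = 2.
-3 ≠ 2, so there is no saddle point; optimal play is mixed.
C3 is strictly dominated by C2 (it gives Player 1 strictly more in every row), so Player 2 never plays it.
On the remaining 2×2 (T, B vs C1, C2):
Let Player 1 play T with probability p. Expected payoff against C1: 2p + (-3)(1−p) = 5p − 3; against C2: (-5)p + 4(1−p) = −9p + 4.
Setting these equal: 5p − 3 = −9p + 4 ⇒ 14p = 7 ⇒ p = 1/2, and the value is (5)·(1/2) − 3 = -1/2.
For Player 2: with q = P(C1), equating T's and B's payoffs gives 7q − 5 = −7q + 4 ⇒ q = 9/14.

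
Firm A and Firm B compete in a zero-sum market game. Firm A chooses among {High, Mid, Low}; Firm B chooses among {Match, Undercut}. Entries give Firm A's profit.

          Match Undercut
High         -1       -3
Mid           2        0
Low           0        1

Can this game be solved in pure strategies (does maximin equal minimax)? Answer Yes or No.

No

Row minima: High → -3, Mid → 0, Low → 0; maximin = 0.
Column maxima: Match → 2, Undercut → 1; minimax = 1.
0 ≠ 1, so no pure-strategy equilibrium exists.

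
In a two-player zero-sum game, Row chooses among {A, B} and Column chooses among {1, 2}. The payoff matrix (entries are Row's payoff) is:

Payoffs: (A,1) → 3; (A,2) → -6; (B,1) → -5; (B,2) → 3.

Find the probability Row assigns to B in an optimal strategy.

Row minima: A → -6, B → -5; maximin = -5.
Column maxima: 1 → 3, 2 → 3; minimax = 3.
-5 ≠ 3, so there is no saddle point; optimal play is mixed.
Let Row play A with probability p. Expected payoff against 1: 3p + (-5)(1−p) = 8p − 5; against 2: (-6)p + 3(1−p) = −9p + 3.
Setting these equal: 8p − 5 = −9p + 3 ⇒ 17p = 8 ⇒ p = 8/17, and the value is (8)·(8/17) − 5 = -21/17.
For Column: with q = P(1), equating A's and B's payoffs gives 9q − 6 = −8q + 3 ⇒ q = 9/17.

9/17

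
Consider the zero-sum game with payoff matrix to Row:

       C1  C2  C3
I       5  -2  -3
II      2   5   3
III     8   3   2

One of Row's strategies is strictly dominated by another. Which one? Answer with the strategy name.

III gives a strictly higher payoff than I against every column: 8 > 5, 3 > -2, 2 > -3.
So I is strictly dominated and Row never plays it.

I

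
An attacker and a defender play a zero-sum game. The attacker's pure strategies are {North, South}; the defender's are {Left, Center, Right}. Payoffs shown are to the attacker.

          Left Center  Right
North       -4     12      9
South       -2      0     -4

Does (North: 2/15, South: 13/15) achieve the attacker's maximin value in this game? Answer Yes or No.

Yes

Against Left this mix gives (2/15)·(-4) + (13/15)·(-2) = -34/15.
Against Center this mix gives (2/15)·12 + (13/15)·0 = 8/5.
Against Right this mix gives (2/15)·9 + (13/15)·(-4) = -34/15.
All of the defender's active replies (Left, Right) yield -34/15, and no column does worse for the attacker. The mix makes the defender indifferent and guarantees -34/15, so it is optimal.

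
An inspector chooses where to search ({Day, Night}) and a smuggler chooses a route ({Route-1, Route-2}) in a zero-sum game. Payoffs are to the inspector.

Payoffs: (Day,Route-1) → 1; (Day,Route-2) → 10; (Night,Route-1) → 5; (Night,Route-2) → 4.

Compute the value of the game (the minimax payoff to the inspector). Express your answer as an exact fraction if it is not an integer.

23/5

Row minima: Day → 1, Night → 4; maximin = 4.
Column maxima: Route-1 → 5, Route-2 → 10; minimax = 5.
4 ≠ 5, so there is no saddle point; optimal play is mixed.
Let the inspector play Day with probability p. Expected payoff against Route-1: 1p + 5(1−p) = −4p + 5; against Route-2: 10p + 4(1−p) = 6p + 4.
Setting these equal: −4p + 5 = 6p + 4 ⇒ −10p = -1 ⇒ p = 1/10, and the value is (-4)·(1/10) + 5 = 23/5.
For the smuggler: with q = P(Route-1), equating Day's and Night's payoffs gives −9q + 10 = q + 4 ⇒ q = 3/5.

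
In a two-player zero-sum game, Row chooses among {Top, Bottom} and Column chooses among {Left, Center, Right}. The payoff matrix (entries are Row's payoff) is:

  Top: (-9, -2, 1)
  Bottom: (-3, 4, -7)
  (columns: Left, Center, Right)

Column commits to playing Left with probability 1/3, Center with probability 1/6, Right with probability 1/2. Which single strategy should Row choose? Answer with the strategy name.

Top

Expected payoff of Top: (1/3)·(-9) + (1/6)·(-2) + (1/2)·1 = -17/6.
Expected payoff of Bottom: (1/3)·(-3) + (1/6)·4 + (1/2)·(-7) = -23/6.
The largest is -17/6, so Row's best response is Top.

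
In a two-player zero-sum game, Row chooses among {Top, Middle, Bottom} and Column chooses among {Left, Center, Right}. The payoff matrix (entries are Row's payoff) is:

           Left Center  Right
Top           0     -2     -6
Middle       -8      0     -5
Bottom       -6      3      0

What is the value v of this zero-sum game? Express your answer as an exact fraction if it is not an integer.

Row minima: Top → -6, Middle → -8, Bottom → -6; maximin = -6.
Column maxima: Left → 0, Center → 3, Right → 0; minimax = 0.
-6 ≠ 0, so there is no saddle point; optimal play is mixed.
Middle is strictly dominated by Bottom, so Row never plays it.
Center is strictly dominated by Right (it gives Row strictly more in every row), so Column never plays it.
On the remaining 2×2 (Top, Bottom vs Left, Right):
Let Row play Top with probability p. Expected payoff against Left: 0p + (-6)(1−p) = 6p − 6; against Right: (-6)p + 0(1−p) = −6p.
Setting these equal: 6p − 6 = −6p ⇒ 12p = 6 ⇒ p = 1/2, and the value is (6)·(1/2) − 6 = -3.
For Column: with q = P(Left), equating Top's and Bottom's payoffs gives 6q − 6 = −6q ⇒ q = 1/2.

-3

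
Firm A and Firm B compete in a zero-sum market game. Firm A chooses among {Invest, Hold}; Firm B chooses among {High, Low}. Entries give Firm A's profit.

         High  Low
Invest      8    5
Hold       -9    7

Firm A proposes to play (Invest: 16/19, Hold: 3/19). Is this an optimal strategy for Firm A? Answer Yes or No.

Yes

Against High this mix gives (16/19)·8 + (3/19)·(-9) = 101/19.
Against Low this mix gives (16/19)·5 + (3/19)·7 = 101/19.
All of Firm B's active replies (High, Low) yield 101/19, and no column does worse for Firm A. The mix makes Firm B indifferent and guarantees 101/19, so it is optimal.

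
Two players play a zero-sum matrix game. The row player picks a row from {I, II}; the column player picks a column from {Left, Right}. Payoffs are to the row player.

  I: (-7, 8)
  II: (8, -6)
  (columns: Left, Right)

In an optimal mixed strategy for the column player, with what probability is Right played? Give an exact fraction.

15/29

Row minima: I → -7, II → -6; maximin = -6.
Column maxima: Left → 8, Right → 8; minimax = 8.
-6 ≠ 8, so there is no saddle point; optimal play is mixed.
Let the row player play I with probability p. Expected payoff against Left: (-7)p + 8(1−p) = −15p + 8; against Right: 8p + (-6)(1−p) = 14p − 6.
Setting these equal: −15p + 8 = 14p − 6 ⇒ −29p = -14 ⇒ p = 14/29, and the value is (-15)·(14/29) + 8 = 22/29.
For the column player: with q = P(Left), equating I's and II's payoffs gives −15q + 8 = 14q − 6 ⇒ q = 14/29.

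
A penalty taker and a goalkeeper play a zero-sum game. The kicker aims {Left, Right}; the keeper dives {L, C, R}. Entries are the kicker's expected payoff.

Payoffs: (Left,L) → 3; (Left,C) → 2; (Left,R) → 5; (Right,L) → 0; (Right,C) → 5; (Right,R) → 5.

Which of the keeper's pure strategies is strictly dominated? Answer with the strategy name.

R

L holds the kicker's payoff strictly below R in every row: 3 < 5, 0 < 5.
So R is strictly dominated for the keeper.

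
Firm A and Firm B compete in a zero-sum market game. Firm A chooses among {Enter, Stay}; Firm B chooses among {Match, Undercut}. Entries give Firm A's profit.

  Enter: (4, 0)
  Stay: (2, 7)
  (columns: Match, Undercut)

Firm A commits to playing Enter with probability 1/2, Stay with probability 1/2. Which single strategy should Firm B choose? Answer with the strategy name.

Match

If Firm B plays Match, Firm A's expected payoff is (1/2)·4 + (1/2)·2 = 3.
If Firm B plays Undercut, Firm A's expected payoff is (1/2)·0 + (1/2)·7 = 7/2.
Firm B minimizes Firm A's payoff; the smallest is 3, so the best response is Match.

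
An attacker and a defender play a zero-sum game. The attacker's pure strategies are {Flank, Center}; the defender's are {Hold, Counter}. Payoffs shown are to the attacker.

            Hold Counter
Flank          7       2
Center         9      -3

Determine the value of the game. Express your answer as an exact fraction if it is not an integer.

Row minima: Flank → 2, Center → -3; maximin = 2.
Column maxima: Hold → 9, Counter → 2; minimax = 2.
Since maximin = minimax = 2, there is a saddle point and the value is 2.

2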